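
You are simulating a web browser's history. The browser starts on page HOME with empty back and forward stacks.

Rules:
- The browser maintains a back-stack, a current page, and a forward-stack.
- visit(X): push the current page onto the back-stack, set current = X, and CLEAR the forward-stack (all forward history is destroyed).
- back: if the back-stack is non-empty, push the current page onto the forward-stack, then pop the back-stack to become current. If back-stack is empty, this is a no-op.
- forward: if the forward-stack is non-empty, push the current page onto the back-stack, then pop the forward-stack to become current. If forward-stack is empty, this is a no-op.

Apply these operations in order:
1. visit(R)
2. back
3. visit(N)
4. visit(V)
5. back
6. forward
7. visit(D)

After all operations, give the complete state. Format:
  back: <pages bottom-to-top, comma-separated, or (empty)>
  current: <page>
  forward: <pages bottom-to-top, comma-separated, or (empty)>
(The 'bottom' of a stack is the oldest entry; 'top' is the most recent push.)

After 1 (visit(R)): cur=R back=1 fwd=0
After 2 (back): cur=HOME back=0 fwd=1
After 3 (visit(N)): cur=N back=1 fwd=0
After 4 (visit(V)): cur=V back=2 fwd=0
After 5 (back): cur=N back=1 fwd=1
After 6 (forward): cur=V back=2 fwd=0
After 7 (visit(D)): cur=D back=3 fwd=0

Answer: back: HOME,N,V
current: D
forward: (empty)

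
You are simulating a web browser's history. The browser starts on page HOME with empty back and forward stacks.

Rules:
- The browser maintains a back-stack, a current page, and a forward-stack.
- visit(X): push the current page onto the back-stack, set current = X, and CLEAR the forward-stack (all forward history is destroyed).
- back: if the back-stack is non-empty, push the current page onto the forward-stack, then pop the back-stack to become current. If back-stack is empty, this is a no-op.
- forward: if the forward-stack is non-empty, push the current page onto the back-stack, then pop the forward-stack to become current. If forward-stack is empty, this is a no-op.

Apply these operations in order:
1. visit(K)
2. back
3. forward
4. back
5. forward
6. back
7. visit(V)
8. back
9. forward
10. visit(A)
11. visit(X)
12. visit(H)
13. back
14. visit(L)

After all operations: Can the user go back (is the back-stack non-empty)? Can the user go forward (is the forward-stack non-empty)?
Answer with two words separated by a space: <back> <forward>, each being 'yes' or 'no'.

After 1 (visit(K)): cur=K back=1 fwd=0
After 2 (back): cur=HOME back=0 fwd=1
After 3 (forward): cur=K back=1 fwd=0
After 4 (back): cur=HOME back=0 fwd=1
After 5 (forward): cur=K back=1 fwd=0
After 6 (back): cur=HOME back=0 fwd=1
After 7 (visit(V)): cur=V back=1 fwd=0
After 8 (back): cur=HOME back=0 fwd=1
After 9 (forward): cur=V back=1 fwd=0
After 10 (visit(A)): cur=A back=2 fwd=0
After 11 (visit(X)): cur=X back=3 fwd=0
After 12 (visit(H)): cur=H back=4 fwd=0
After 13 (back): cur=X back=3 fwd=1
After 14 (visit(L)): cur=L back=4 fwd=0

Answer: yes no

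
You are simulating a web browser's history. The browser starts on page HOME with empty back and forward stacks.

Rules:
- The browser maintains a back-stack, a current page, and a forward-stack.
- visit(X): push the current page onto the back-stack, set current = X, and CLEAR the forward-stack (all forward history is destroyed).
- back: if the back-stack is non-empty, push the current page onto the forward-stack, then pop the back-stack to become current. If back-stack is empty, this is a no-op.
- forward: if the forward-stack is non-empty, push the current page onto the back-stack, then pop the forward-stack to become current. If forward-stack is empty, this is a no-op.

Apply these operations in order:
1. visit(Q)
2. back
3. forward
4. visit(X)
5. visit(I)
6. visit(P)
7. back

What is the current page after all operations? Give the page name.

After 1 (visit(Q)): cur=Q back=1 fwd=0
After 2 (back): cur=HOME back=0 fwd=1
After 3 (forward): cur=Q back=1 fwd=0
After 4 (visit(X)): cur=X back=2 fwd=0
After 5 (visit(I)): cur=I back=3 fwd=0
After 6 (visit(P)): cur=P back=4 fwd=0
After 7 (back): cur=I back=3 fwd=1

Answer: I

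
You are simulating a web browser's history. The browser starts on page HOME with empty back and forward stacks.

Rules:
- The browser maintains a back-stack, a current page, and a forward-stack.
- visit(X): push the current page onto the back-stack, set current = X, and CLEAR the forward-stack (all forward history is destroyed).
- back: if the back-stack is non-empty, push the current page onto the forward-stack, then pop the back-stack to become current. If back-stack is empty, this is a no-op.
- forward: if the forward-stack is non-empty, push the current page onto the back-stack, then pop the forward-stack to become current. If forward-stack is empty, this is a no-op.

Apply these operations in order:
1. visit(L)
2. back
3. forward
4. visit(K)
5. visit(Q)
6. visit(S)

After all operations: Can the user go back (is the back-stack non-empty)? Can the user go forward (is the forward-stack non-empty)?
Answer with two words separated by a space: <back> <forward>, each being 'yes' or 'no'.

After 1 (visit(L)): cur=L back=1 fwd=0
After 2 (back): cur=HOME back=0 fwd=1
After 3 (forward): cur=L back=1 fwd=0
After 4 (visit(K)): cur=K back=2 fwd=0
After 5 (visit(Q)): cur=Q back=3 fwd=0
After 6 (visit(S)): cur=S back=4 fwd=0

Answer: yes no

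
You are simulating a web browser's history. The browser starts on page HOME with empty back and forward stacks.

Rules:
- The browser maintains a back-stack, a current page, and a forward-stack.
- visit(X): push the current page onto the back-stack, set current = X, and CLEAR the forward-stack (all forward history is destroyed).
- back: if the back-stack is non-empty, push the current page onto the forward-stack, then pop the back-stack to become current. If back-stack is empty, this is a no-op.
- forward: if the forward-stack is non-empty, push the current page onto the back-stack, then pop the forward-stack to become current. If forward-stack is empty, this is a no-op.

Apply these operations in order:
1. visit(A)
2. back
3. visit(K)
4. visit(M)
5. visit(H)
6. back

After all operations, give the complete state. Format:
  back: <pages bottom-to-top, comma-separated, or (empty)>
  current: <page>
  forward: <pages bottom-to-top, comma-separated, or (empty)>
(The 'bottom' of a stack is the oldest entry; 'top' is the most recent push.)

Answer: back: HOME,K
current: M
forward: H

Derivation:
After 1 (visit(A)): cur=A back=1 fwd=0
After 2 (back): cur=HOME back=0 fwd=1
After 3 (visit(K)): cur=K back=1 fwd=0
After 4 (visit(M)): cur=M back=2 fwd=0
After 5 (visit(H)): cur=H back=3 fwd=0
After 6 (back): cur=M back=2 fwd=1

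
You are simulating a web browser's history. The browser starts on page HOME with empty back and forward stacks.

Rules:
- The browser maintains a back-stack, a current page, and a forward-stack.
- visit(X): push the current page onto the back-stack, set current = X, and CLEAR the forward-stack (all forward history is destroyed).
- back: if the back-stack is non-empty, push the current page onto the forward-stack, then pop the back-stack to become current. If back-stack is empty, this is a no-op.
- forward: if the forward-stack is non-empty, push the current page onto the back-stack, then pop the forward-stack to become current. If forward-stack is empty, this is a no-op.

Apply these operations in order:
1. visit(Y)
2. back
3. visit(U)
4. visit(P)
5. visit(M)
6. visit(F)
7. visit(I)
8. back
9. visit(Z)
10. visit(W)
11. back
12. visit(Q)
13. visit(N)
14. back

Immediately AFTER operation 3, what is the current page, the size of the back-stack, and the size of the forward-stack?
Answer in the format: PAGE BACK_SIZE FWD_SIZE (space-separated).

After 1 (visit(Y)): cur=Y back=1 fwd=0
After 2 (back): cur=HOME back=0 fwd=1
After 3 (visit(U)): cur=U back=1 fwd=0

U 1 0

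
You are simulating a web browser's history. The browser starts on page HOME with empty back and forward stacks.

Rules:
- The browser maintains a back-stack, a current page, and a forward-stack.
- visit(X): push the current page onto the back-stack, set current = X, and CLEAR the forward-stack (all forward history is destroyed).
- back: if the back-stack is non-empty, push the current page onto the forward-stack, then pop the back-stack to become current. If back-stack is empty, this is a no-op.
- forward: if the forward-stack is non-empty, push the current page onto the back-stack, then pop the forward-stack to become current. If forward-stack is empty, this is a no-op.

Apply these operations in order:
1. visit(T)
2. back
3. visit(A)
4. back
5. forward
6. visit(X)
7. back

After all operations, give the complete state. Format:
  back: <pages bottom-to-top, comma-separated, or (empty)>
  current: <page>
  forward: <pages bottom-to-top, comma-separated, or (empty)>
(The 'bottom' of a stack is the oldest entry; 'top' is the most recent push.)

After 1 (visit(T)): cur=T back=1 fwd=0
After 2 (back): cur=HOME back=0 fwd=1
After 3 (visit(A)): cur=A back=1 fwd=0
After 4 (back): cur=HOME back=0 fwd=1
After 5 (forward): cur=A back=1 fwd=0
After 6 (visit(X)): cur=X back=2 fwd=0
After 7 (back): cur=A back=1 fwd=1

Answer: back: HOME
current: A
forward: X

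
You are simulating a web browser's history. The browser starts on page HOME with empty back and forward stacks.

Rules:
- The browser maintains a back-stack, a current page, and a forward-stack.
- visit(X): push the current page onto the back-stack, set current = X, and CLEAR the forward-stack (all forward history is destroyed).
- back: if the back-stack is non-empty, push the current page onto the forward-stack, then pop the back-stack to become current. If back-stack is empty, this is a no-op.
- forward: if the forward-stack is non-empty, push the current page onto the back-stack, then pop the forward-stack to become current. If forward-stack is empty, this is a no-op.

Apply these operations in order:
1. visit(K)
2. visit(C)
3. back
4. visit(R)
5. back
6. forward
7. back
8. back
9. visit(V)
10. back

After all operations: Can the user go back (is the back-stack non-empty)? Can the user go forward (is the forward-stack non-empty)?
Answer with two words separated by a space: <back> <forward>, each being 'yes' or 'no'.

After 1 (visit(K)): cur=K back=1 fwd=0
After 2 (visit(C)): cur=C back=2 fwd=0
After 3 (back): cur=K back=1 fwd=1
After 4 (visit(R)): cur=R back=2 fwd=0
After 5 (back): cur=K back=1 fwd=1
After 6 (forward): cur=R back=2 fwd=0
After 7 (back): cur=K back=1 fwd=1
After 8 (back): cur=HOME back=0 fwd=2
After 9 (visit(V)): cur=V back=1 fwd=0
After 10 (back): cur=HOME back=0 fwd=1

Answer: no yes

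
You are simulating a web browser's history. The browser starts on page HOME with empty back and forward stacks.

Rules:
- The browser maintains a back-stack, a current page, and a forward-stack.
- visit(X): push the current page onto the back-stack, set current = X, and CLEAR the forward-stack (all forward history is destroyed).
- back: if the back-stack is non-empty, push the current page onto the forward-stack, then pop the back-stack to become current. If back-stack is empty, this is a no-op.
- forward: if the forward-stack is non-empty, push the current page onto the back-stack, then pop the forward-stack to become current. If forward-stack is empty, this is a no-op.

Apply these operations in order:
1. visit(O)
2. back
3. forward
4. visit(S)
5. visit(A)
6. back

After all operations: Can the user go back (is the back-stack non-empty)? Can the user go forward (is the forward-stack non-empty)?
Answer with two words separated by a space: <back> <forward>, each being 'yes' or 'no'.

Answer: yes yes

Derivation:
After 1 (visit(O)): cur=O back=1 fwd=0
After 2 (back): cur=HOME back=0 fwd=1
After 3 (forward): cur=O back=1 fwd=0
After 4 (visit(S)): cur=S back=2 fwd=0
After 5 (visit(A)): cur=A back=3 fwd=0
After 6 (back): cur=S back=2 fwd=1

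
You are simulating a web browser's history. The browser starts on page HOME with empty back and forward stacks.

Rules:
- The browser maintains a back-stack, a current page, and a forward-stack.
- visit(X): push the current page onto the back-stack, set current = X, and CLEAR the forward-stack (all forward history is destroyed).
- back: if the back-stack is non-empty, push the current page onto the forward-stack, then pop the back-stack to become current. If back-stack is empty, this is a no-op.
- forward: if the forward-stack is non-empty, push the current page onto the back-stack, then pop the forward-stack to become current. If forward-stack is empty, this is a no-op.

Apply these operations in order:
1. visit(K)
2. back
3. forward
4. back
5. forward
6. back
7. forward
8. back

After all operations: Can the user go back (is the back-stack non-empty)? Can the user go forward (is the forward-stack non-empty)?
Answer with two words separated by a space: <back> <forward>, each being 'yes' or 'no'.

After 1 (visit(K)): cur=K back=1 fwd=0
After 2 (back): cur=HOME back=0 fwd=1
After 3 (forward): cur=K back=1 fwd=0
After 4 (back): cur=HOME back=0 fwd=1
After 5 (forward): cur=K back=1 fwd=0
After 6 (back): cur=HOME back=0 fwd=1
After 7 (forward): cur=K back=1 fwd=0
After 8 (back): cur=HOME back=0 fwd=1

Answer: no yes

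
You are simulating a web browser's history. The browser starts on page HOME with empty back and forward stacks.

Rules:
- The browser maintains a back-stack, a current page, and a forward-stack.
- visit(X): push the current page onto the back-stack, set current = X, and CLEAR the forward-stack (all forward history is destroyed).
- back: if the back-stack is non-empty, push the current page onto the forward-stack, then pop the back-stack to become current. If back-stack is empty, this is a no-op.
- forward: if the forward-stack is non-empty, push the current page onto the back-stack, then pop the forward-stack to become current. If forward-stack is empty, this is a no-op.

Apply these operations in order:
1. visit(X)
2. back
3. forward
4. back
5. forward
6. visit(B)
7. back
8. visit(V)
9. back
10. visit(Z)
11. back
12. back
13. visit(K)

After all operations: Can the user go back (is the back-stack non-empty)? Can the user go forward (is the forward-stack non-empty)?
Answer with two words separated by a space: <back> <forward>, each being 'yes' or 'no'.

After 1 (visit(X)): cur=X back=1 fwd=0
After 2 (back): cur=HOME back=0 fwd=1
After 3 (forward): cur=X back=1 fwd=0
After 4 (back): cur=HOME back=0 fwd=1
After 5 (forward): cur=X back=1 fwd=0
After 6 (visit(B)): cur=B back=2 fwd=0
After 7 (back): cur=X back=1 fwd=1
After 8 (visit(V)): cur=V back=2 fwd=0
After 9 (back): cur=X back=1 fwd=1
After 10 (visit(Z)): cur=Z back=2 fwd=0
After 11 (back): cur=X back=1 fwd=1
After 12 (back): cur=HOME back=0 fwd=2
After 13 (visit(K)): cur=K back=1 fwd=0

Answer: yes no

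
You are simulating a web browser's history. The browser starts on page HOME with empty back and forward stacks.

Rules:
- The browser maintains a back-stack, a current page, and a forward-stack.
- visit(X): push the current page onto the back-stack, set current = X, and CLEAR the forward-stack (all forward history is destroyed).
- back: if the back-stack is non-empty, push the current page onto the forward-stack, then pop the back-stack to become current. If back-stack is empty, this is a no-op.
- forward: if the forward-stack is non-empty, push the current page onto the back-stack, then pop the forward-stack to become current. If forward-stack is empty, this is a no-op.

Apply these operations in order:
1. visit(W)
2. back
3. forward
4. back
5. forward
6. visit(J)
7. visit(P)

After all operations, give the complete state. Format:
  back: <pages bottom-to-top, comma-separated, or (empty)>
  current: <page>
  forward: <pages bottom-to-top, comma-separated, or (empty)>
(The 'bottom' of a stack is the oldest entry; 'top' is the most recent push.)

Answer: back: HOME,W,J
current: P
forward: (empty)

Derivation:
After 1 (visit(W)): cur=W back=1 fwd=0
After 2 (back): cur=HOME back=0 fwd=1
After 3 (forward): cur=W back=1 fwd=0
After 4 (back): cur=HOME back=0 fwd=1
After 5 (forward): cur=W back=1 fwd=0
After 6 (visit(J)): cur=J back=2 fwd=0
After 7 (visit(P)): cur=P back=3 fwd=0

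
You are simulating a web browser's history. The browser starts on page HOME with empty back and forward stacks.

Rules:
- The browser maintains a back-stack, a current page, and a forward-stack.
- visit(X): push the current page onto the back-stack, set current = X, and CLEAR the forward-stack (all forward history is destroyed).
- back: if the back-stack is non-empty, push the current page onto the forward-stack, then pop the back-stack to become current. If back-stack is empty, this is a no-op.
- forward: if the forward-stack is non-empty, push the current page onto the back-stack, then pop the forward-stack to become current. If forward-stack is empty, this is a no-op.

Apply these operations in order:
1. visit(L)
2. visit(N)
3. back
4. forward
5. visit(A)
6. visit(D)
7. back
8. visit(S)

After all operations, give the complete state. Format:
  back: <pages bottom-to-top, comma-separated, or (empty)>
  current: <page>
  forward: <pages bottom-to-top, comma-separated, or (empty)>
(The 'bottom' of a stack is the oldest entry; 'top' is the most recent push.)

Answer: back: HOME,L,N,A
current: S
forward: (empty)

Derivation:
After 1 (visit(L)): cur=L back=1 fwd=0
After 2 (visit(N)): cur=N back=2 fwd=0
After 3 (back): cur=L back=1 fwd=1
After 4 (forward): cur=N back=2 fwd=0
After 5 (visit(A)): cur=A back=3 fwd=0
After 6 (visit(D)): cur=D back=4 fwd=0
After 7 (back): cur=A back=3 fwd=1
After 8 (visit(S)): cur=S back=4 fwd=0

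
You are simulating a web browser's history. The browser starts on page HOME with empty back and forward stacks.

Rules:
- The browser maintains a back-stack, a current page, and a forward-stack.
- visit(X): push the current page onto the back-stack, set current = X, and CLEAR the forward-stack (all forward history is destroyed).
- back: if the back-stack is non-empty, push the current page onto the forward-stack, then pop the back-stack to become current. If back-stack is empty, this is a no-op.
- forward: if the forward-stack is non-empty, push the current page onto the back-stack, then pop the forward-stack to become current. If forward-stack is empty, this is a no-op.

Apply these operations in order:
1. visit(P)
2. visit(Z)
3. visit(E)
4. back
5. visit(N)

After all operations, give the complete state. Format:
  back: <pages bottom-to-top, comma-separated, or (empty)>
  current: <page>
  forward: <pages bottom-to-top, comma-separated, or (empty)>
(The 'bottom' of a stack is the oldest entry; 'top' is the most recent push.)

After 1 (visit(P)): cur=P back=1 fwd=0
After 2 (visit(Z)): cur=Z back=2 fwd=0
After 3 (visit(E)): cur=E back=3 fwd=0
After 4 (back): cur=Z back=2 fwd=1
After 5 (visit(N)): cur=N back=3 fwd=0

Answer: back: HOME,P,Z
current: N
forward: (empty)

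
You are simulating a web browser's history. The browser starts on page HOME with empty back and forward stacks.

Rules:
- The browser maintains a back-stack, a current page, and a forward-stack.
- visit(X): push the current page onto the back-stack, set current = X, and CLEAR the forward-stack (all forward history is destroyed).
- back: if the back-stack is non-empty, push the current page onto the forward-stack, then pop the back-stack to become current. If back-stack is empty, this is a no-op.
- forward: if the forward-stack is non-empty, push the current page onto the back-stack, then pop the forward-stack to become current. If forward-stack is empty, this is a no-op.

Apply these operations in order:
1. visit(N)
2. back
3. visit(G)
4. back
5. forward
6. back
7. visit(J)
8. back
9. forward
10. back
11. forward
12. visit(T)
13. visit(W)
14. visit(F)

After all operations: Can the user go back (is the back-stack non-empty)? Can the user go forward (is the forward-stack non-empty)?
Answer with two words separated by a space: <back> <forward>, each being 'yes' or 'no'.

After 1 (visit(N)): cur=N back=1 fwd=0
After 2 (back): cur=HOME back=0 fwd=1
After 3 (visit(G)): cur=G back=1 fwd=0
After 4 (back): cur=HOME back=0 fwd=1
After 5 (forward): cur=G back=1 fwd=0
After 6 (back): cur=HOME back=0 fwd=1
After 7 (visit(J)): cur=J back=1 fwd=0
After 8 (back): cur=HOME back=0 fwd=1
After 9 (forward): cur=J back=1 fwd=0
After 10 (back): cur=HOME back=0 fwd=1
After 11 (forward): cur=J back=1 fwd=0
After 12 (visit(T)): cur=T back=2 fwd=0
After 13 (visit(W)): cur=W back=3 fwd=0
After 14 (visit(F)): cur=F back=4 fwd=0

Answer: yes no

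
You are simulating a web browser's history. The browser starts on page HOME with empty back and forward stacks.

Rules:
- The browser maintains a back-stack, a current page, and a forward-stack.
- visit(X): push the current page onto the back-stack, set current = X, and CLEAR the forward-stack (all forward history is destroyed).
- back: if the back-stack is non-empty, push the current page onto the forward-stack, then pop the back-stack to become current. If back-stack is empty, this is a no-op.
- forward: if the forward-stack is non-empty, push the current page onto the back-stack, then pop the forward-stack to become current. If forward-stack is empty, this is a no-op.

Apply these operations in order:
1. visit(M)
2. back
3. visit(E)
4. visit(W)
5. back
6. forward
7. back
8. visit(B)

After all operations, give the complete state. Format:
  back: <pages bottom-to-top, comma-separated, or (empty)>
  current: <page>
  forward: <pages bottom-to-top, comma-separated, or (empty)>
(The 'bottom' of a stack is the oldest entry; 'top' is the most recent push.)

After 1 (visit(M)): cur=M back=1 fwd=0
After 2 (back): cur=HOME back=0 fwd=1
After 3 (visit(E)): cur=E back=1 fwd=0
After 4 (visit(W)): cur=W back=2 fwd=0
After 5 (back): cur=E back=1 fwd=1
After 6 (forward): cur=W back=2 fwd=0
After 7 (back): cur=E back=1 fwd=1
After 8 (visit(B)): cur=B back=2 fwd=0

Answer: back: HOME,E
current: B
forward: (empty)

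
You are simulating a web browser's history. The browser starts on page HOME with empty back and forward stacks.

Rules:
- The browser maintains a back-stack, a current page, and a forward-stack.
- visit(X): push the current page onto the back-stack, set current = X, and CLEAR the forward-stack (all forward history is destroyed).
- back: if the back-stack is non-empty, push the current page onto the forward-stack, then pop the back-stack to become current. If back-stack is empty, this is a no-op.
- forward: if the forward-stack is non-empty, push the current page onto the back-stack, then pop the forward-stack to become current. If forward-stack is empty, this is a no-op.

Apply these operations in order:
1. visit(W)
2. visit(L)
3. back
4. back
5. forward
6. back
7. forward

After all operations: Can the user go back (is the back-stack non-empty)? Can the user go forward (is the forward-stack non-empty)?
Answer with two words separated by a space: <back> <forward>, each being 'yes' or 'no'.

Answer: yes yes

Derivation:
After 1 (visit(W)): cur=W back=1 fwd=0
After 2 (visit(L)): cur=L back=2 fwd=0
After 3 (back): cur=W back=1 fwd=1
After 4 (back): cur=HOME back=0 fwd=2
After 5 (forward): cur=W back=1 fwd=1
After 6 (back): cur=HOME back=0 fwd=2
After 7 (forward): cur=W back=1 fwd=1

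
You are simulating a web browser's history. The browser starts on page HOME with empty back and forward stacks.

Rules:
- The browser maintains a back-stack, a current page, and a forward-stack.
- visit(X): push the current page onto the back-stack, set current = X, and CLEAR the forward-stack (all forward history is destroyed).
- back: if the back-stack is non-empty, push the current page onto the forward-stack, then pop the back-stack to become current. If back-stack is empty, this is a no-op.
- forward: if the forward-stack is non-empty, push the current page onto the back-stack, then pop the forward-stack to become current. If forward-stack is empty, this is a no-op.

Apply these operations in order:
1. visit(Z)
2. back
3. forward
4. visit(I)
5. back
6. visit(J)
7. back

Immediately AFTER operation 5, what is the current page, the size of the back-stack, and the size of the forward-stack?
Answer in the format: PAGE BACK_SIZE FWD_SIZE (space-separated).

After 1 (visit(Z)): cur=Z back=1 fwd=0
After 2 (back): cur=HOME back=0 fwd=1
After 3 (forward): cur=Z back=1 fwd=0
After 4 (visit(I)): cur=I back=2 fwd=0
After 5 (back): cur=Z back=1 fwd=1

Z 1 1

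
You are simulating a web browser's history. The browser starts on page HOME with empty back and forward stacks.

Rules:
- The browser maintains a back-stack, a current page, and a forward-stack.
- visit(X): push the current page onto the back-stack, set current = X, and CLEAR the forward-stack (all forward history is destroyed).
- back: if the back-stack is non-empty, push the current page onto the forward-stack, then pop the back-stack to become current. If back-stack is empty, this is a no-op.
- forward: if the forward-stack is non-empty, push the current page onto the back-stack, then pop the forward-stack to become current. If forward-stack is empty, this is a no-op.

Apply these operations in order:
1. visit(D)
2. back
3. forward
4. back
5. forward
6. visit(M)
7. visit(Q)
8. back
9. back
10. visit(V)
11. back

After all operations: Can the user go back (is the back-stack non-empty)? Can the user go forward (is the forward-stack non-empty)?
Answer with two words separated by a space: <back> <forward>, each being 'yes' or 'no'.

Answer: yes yes

Derivation:
After 1 (visit(D)): cur=D back=1 fwd=0
After 2 (back): cur=HOME back=0 fwd=1
After 3 (forward): cur=D back=1 fwd=0
After 4 (back): cur=HOME back=0 fwd=1
After 5 (forward): cur=D back=1 fwd=0
After 6 (visit(M)): cur=M back=2 fwd=0
After 7 (visit(Q)): cur=Q back=3 fwd=0
After 8 (back): cur=M back=2 fwd=1
After 9 (back): cur=D back=1 fwd=2
After 10 (visit(V)): cur=V back=2 fwd=0
After 11 (back): cur=D back=1 fwd=1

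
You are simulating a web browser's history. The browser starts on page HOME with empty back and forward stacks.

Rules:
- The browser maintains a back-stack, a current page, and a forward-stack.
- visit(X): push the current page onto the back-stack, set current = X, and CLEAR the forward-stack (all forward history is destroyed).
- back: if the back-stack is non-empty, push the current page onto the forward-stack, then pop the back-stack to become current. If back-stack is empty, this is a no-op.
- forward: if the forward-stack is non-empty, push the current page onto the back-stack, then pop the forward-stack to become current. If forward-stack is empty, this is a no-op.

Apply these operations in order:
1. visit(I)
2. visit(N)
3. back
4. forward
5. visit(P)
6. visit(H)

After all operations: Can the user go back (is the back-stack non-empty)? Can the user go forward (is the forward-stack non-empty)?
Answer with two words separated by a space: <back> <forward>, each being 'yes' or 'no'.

After 1 (visit(I)): cur=I back=1 fwd=0
After 2 (visit(N)): cur=N back=2 fwd=0
After 3 (back): cur=I back=1 fwd=1
After 4 (forward): cur=N back=2 fwd=0
After 5 (visit(P)): cur=P back=3 fwd=0
After 6 (visit(H)): cur=H back=4 fwd=0

Answer: yes no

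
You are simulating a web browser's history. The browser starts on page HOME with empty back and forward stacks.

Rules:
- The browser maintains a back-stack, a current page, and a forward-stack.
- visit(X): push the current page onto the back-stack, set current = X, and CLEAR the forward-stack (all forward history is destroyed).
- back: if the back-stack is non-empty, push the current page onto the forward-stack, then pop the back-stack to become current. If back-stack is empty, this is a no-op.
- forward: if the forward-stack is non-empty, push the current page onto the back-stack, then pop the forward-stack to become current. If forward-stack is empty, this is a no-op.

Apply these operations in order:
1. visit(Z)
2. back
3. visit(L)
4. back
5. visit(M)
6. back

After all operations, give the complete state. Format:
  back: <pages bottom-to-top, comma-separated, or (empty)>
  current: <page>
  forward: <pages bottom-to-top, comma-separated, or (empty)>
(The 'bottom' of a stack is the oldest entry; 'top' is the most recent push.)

Answer: back: (empty)
current: HOME
forward: M

Derivation:
After 1 (visit(Z)): cur=Z back=1 fwd=0
After 2 (back): cur=HOME back=0 fwd=1
After 3 (visit(L)): cur=L back=1 fwd=0
After 4 (back): cur=HOME back=0 fwd=1
After 5 (visit(M)): cur=M back=1 fwd=0
After 6 (back): cur=HOME back=0 fwd=1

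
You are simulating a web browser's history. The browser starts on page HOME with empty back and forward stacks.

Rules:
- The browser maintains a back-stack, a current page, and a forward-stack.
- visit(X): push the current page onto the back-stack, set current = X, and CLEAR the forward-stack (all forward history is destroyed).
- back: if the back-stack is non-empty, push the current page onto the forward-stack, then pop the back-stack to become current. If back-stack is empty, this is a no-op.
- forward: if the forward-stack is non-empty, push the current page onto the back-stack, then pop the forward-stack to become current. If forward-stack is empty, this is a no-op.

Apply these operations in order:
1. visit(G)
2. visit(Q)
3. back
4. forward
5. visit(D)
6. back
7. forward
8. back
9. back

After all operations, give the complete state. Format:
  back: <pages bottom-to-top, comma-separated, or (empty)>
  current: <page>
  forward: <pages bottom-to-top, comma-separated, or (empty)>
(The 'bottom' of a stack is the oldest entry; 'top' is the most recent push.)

After 1 (visit(G)): cur=G back=1 fwd=0
After 2 (visit(Q)): cur=Q back=2 fwd=0
After 3 (back): cur=G back=1 fwd=1
After 4 (forward): cur=Q back=2 fwd=0
After 5 (visit(D)): cur=D back=3 fwd=0
After 6 (back): cur=Q back=2 fwd=1
After 7 (forward): cur=D back=3 fwd=0
After 8 (back): cur=Q back=2 fwd=1
After 9 (back): cur=G back=1 fwd=2

Answer: back: HOME
current: G
forward: D,Q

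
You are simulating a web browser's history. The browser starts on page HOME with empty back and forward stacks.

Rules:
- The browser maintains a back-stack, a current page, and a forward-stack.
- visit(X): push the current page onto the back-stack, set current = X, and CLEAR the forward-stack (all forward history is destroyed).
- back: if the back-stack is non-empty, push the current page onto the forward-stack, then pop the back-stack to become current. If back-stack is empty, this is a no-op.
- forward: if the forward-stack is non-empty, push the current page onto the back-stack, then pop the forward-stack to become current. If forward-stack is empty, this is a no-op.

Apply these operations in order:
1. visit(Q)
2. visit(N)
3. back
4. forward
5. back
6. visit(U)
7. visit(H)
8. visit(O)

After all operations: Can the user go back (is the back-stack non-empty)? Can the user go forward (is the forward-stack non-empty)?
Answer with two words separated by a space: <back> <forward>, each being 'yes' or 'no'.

After 1 (visit(Q)): cur=Q back=1 fwd=0
After 2 (visit(N)): cur=N back=2 fwd=0
After 3 (back): cur=Q back=1 fwd=1
After 4 (forward): cur=N back=2 fwd=0
After 5 (back): cur=Q back=1 fwd=1
After 6 (visit(U)): cur=U back=2 fwd=0
After 7 (visit(H)): cur=H back=3 fwd=0
After 8 (visit(O)): cur=O back=4 fwd=0

Answer: yes no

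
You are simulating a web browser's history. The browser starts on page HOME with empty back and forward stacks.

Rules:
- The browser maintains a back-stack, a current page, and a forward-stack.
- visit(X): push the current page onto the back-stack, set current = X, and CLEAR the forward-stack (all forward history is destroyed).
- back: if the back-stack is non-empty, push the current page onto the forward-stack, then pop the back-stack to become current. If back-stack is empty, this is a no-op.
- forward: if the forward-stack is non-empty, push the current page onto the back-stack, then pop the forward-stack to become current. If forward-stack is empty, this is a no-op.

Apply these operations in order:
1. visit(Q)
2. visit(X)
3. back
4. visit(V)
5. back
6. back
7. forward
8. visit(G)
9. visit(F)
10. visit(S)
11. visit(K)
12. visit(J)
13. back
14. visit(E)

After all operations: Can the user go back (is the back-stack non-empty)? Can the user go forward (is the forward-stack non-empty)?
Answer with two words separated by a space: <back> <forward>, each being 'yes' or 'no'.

After 1 (visit(Q)): cur=Q back=1 fwd=0
After 2 (visit(X)): cur=X back=2 fwd=0
After 3 (back): cur=Q back=1 fwd=1
After 4 (visit(V)): cur=V back=2 fwd=0
After 5 (back): cur=Q back=1 fwd=1
After 6 (back): cur=HOME back=0 fwd=2
After 7 (forward): cur=Q back=1 fwd=1
After 8 (visit(G)): cur=G back=2 fwd=0
After 9 (visit(F)): cur=F back=3 fwd=0
After 10 (visit(S)): cur=S back=4 fwd=0
After 11 (visit(K)): cur=K back=5 fwd=0
After 12 (visit(J)): cur=J back=6 fwd=0
After 13 (back): cur=K back=5 fwd=1
After 14 (visit(E)): cur=E back=6 fwd=0

Answer: yes no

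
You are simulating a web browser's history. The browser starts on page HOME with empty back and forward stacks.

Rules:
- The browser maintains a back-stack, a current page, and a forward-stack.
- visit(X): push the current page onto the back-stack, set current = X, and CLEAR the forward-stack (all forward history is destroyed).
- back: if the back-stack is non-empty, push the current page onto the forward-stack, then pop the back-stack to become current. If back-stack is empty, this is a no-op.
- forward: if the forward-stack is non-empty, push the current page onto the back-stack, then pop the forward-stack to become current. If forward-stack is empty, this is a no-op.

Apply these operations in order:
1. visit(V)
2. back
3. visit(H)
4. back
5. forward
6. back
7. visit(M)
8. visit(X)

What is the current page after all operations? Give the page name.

Answer: X

Derivation:
After 1 (visit(V)): cur=V back=1 fwd=0
After 2 (back): cur=HOME back=0 fwd=1
After 3 (visit(H)): cur=H back=1 fwd=0
After 4 (back): cur=HOME back=0 fwd=1
After 5 (forward): cur=H back=1 fwd=0
After 6 (back): cur=HOME back=0 fwd=1
After 7 (visit(M)): cur=M back=1 fwd=0
After 8 (visit(X)): cur=X back=2 fwd=0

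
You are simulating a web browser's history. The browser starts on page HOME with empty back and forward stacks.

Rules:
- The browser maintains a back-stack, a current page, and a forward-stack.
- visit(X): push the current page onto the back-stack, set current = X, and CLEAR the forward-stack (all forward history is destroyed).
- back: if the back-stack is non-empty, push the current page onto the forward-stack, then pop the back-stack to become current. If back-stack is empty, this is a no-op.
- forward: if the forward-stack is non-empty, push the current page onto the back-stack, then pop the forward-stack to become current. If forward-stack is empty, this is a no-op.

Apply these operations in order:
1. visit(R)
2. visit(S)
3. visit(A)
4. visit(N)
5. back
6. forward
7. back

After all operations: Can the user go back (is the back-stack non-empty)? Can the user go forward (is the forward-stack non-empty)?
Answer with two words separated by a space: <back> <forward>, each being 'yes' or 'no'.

Answer: yes yes

Derivation:
After 1 (visit(R)): cur=R back=1 fwd=0
After 2 (visit(S)): cur=S back=2 fwd=0
After 3 (visit(A)): cur=A back=3 fwd=0
After 4 (visit(N)): cur=N back=4 fwd=0
After 5 (back): cur=A back=3 fwd=1
After 6 (forward): cur=N back=4 fwd=0
After 7 (back): cur=A back=3 fwd=1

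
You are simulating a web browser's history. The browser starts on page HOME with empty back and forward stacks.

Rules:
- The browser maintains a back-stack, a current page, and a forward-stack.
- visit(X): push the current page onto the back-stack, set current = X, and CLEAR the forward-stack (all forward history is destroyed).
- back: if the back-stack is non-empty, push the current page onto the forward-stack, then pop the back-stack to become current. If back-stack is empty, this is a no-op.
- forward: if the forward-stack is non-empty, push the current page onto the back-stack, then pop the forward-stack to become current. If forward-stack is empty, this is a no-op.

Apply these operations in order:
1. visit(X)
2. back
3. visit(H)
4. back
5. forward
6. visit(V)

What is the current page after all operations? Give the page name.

Answer: V

Derivation:
After 1 (visit(X)): cur=X back=1 fwd=0
After 2 (back): cur=HOME back=0 fwd=1
After 3 (visit(H)): cur=H back=1 fwd=0
After 4 (back): cur=HOME back=0 fwd=1
After 5 (forward): cur=H back=1 fwd=0
After 6 (visit(V)): cur=V back=2 fwd=0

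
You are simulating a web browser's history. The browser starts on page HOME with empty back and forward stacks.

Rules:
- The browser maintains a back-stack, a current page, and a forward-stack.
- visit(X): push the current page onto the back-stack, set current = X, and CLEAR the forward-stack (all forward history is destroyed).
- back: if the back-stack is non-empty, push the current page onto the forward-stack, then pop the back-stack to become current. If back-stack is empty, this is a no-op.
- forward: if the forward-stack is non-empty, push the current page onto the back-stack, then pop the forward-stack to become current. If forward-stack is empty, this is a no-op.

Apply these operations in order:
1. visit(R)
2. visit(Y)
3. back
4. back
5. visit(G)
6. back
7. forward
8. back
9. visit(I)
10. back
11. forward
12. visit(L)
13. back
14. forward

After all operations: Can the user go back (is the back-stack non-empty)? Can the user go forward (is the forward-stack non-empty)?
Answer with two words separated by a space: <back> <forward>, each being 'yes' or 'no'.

After 1 (visit(R)): cur=R back=1 fwd=0
After 2 (visit(Y)): cur=Y back=2 fwd=0
After 3 (back): cur=R back=1 fwd=1
After 4 (back): cur=HOME back=0 fwd=2
After 5 (visit(G)): cur=G back=1 fwd=0
After 6 (back): cur=HOME back=0 fwd=1
After 7 (forward): cur=G back=1 fwd=0
After 8 (back): cur=HOME back=0 fwd=1
After 9 (visit(I)): cur=I back=1 fwd=0
After 10 (back): cur=HOME back=0 fwd=1
After 11 (forward): cur=I back=1 fwd=0
After 12 (visit(L)): cur=L back=2 fwd=0
After 13 (back): cur=I back=1 fwd=1
After 14 (forward): cur=L back=2 fwd=0

Answer: yes no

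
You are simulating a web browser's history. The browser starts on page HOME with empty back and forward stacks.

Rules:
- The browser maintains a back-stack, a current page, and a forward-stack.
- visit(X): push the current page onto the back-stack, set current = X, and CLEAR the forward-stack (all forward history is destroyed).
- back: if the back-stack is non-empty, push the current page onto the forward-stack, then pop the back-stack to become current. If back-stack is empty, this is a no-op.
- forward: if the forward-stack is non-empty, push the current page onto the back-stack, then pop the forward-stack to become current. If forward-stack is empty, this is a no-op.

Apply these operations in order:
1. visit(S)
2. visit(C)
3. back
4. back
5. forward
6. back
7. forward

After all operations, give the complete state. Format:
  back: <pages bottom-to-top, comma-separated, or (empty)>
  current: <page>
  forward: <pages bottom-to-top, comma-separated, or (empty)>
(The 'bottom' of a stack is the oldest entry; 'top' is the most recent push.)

Answer: back: HOME
current: S
forward: C

Derivation:
After 1 (visit(S)): cur=S back=1 fwd=0
After 2 (visit(C)): cur=C back=2 fwd=0
After 3 (back): cur=S back=1 fwd=1
After 4 (back): cur=HOME back=0 fwd=2
After 5 (forward): cur=S back=1 fwd=1
After 6 (back): cur=HOME back=0 fwd=2
After 7 (forward): cur=S back=1 fwd=1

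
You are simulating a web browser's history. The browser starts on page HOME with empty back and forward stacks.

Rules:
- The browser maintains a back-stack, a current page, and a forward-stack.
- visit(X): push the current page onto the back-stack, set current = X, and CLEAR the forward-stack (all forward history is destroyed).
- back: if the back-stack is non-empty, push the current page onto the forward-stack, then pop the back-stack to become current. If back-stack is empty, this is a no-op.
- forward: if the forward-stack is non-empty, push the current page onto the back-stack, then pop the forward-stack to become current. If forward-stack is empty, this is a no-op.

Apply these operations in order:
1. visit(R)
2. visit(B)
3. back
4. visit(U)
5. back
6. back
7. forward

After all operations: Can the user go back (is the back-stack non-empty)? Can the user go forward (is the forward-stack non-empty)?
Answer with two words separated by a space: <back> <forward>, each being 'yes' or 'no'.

Answer: yes yes

Derivation:
After 1 (visit(R)): cur=R back=1 fwd=0
After 2 (visit(B)): cur=B back=2 fwd=0
After 3 (back): cur=R back=1 fwd=1
After 4 (visit(U)): cur=U back=2 fwd=0
After 5 (back): cur=R back=1 fwd=1
After 6 (back): cur=HOME back=0 fwd=2
After 7 (forward): cur=R back=1 fwd=1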